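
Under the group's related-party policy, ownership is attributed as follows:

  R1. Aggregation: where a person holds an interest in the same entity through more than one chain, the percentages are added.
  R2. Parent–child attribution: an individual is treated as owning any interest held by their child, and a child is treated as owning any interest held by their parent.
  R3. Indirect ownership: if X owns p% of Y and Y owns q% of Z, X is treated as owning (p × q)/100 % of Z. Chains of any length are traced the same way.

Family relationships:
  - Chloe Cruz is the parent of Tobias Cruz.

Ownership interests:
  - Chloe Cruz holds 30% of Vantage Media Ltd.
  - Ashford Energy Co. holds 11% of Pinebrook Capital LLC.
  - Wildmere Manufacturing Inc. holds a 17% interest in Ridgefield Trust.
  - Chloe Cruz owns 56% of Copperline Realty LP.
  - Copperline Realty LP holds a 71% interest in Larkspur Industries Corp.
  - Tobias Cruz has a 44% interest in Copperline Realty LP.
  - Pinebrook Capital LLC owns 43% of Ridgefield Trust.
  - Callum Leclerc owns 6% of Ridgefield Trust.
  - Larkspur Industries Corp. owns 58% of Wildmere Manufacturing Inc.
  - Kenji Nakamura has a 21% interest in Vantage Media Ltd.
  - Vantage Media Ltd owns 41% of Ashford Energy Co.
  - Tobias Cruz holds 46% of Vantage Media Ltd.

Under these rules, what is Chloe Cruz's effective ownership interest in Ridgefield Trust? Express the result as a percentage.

By parent–child attribution (R2), Chloe Cruz is treated as also owning Tobias Cruz's interest in Copperline Realty LP, giving 56% + 44% = 100%.
By parent–child attribution (R2), Chloe Cruz is treated as also owning Tobias Cruz's interest in Vantage Media Ltd, giving 30% + 46% = 76%.
Chain via Copperline Realty LP → Larkspur Industries Corp. → Wildmere Manufacturing Inc. (R3): 100% × 71% × 58% × 17% = 7.0006% of Ridgefield Trust.
Chain via Vantage Media Ltd → Ashford Energy Co. → Pinebrook Capital LLC (R3): 76% × 41% × 11% × 43% = 1.473868% of Ridgefield Trust.
Aggregating (R1): 7.0006% + 1.473868% = 8.474468%.

8.474468%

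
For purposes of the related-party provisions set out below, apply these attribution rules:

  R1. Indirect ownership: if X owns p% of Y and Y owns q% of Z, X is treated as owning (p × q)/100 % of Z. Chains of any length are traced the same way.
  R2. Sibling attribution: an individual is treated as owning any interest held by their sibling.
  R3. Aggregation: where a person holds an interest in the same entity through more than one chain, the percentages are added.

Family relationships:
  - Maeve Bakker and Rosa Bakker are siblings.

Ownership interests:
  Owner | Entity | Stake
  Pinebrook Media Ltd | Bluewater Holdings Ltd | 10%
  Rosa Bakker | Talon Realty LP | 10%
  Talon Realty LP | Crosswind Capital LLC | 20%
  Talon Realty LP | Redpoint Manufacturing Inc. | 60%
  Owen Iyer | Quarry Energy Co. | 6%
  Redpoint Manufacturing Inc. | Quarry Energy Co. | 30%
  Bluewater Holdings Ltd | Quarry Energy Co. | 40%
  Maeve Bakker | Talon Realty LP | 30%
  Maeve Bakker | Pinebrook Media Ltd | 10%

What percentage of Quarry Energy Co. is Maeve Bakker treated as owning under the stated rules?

By sibling attribution (R2), Maeve Bakker is treated as also owning Rosa Bakker's interest in Talon Realty LP, giving 30% + 10% = 40%.
Chain via Talon Realty LP → Redpoint Manufacturing Inc. (R1): 40% × 60% × 30% = 7.2% of Quarry Energy Co.
Chain via Pinebrook Media Ltd → Bluewater Holdings Ltd (R1): 10% × 10% × 40% = 0.4% of Quarry Energy Co.
Aggregating (R3): 7.2% + 0.4% = 7.6%.

7.6%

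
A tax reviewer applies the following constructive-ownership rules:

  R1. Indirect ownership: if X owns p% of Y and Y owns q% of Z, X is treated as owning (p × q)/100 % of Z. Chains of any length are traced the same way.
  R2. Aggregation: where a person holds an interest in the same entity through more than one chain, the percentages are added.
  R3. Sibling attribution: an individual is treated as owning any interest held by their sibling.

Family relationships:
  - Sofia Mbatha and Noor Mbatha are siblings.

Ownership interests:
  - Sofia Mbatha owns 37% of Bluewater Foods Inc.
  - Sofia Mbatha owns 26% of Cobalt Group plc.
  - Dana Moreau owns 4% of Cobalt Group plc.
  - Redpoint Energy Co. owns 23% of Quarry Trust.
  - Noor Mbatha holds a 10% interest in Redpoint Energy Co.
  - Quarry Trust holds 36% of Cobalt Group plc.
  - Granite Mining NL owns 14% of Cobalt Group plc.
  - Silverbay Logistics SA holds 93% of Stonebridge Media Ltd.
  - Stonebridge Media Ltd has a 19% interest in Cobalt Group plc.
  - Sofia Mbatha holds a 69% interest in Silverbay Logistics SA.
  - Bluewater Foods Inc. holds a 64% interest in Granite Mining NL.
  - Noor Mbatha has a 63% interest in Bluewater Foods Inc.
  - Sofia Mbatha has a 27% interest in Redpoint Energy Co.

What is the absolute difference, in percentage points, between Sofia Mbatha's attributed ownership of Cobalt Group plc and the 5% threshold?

45.2159

By sibling attribution (R3), Sofia Mbatha is treated as also owning Noor Mbatha's interest in Redpoint Energy Co, giving 27% + 10% = 37%.
By sibling attribution (R3), Sofia Mbatha is treated as also owning Noor Mbatha's interest in Bluewater Foods Inc, giving 37% + 63% = 100%.
Chain via Redpoint Energy Co. → Quarry Trust (R1): 37% × 23% × 36% = 3.0636% of Cobalt Group plc.
Chain via Silverbay Logistics SA → Stonebridge Media Ltd (R1): 69% × 93% × 19% = 12.1923% of Cobalt Group plc.
Chain via Bluewater Foods Inc. → Granite Mining NL (R1): 100% × 64% × 14% = 8.96% of Cobalt Group plc.
Direct interest in Cobalt Group plc: 26%.
Aggregating (R2): 3.0636% + 12.1923% + 8.96% + 26% = 50.2159%.
50.2159% exceeds the 5% threshold by 45.2159 percentage points.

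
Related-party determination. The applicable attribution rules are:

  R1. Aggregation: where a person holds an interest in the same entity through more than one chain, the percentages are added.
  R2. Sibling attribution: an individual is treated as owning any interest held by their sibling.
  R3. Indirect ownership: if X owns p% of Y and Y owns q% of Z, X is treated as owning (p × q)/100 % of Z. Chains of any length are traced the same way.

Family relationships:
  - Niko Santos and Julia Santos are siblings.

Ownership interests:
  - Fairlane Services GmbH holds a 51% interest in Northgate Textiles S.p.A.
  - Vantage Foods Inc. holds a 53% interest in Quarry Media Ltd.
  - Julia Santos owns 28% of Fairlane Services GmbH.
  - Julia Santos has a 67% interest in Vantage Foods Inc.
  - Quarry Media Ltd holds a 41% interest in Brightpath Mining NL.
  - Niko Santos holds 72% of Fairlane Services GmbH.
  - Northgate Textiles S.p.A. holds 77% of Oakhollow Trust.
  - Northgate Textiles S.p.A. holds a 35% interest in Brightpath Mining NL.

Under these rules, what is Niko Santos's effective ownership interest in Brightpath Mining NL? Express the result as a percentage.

By sibling attribution (R2), Niko Santos is treated as also owning Julia Santos's interest in Fairlane Services GmbH, giving 72% + 28% = 100%.
By sibling attribution (R2), Niko Santos is treated as owning Julia Santos's 67% interest in Vantage Foods Inc.
Chain via Fairlane Services GmbH → Northgate Textiles S.p.A. (R3): 100% × 51% × 35% = 17.85% of Brightpath Mining NL.
Chain via Vantage Foods Inc. → Quarry Media Ltd (R3): 67% × 53% × 41% = 14.5591% of Brightpath Mining NL.
Aggregating (R1): 17.85% + 14.5591% = 32.4091%.

32.4091%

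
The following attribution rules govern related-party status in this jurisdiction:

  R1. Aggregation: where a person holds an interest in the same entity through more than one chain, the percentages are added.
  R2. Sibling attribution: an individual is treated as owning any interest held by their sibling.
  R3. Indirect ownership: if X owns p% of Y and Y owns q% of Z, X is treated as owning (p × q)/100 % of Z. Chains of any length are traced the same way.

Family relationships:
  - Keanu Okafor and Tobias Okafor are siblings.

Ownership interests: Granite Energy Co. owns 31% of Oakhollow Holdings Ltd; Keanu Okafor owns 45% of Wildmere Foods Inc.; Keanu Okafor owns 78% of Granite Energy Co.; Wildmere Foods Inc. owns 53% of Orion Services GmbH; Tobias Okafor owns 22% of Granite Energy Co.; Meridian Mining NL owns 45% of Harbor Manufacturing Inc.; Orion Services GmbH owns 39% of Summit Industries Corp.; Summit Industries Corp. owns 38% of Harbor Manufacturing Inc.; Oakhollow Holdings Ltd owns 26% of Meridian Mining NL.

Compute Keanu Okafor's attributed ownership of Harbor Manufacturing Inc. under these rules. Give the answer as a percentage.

7.16157%

By sibling attribution (R2), Keanu Okafor is treated as also owning Tobias Okafor's interest in Granite Energy Co, giving 78% + 22% = 100%.
Chain via Wildmere Foods Inc. → Orion Services GmbH → Summit Industries Corp. (R3): 45% × 53% × 39% × 38% = 3.53457% of Harbor Manufacturing Inc.
Chain via Granite Energy Co. → Oakhollow Holdings Ltd → Meridian Mining NL (R3): 100% × 31% × 26% × 45% = 3.627% of Harbor Manufacturing Inc.
Aggregating (R1): 3.53457% + 3.627% = 7.16157%.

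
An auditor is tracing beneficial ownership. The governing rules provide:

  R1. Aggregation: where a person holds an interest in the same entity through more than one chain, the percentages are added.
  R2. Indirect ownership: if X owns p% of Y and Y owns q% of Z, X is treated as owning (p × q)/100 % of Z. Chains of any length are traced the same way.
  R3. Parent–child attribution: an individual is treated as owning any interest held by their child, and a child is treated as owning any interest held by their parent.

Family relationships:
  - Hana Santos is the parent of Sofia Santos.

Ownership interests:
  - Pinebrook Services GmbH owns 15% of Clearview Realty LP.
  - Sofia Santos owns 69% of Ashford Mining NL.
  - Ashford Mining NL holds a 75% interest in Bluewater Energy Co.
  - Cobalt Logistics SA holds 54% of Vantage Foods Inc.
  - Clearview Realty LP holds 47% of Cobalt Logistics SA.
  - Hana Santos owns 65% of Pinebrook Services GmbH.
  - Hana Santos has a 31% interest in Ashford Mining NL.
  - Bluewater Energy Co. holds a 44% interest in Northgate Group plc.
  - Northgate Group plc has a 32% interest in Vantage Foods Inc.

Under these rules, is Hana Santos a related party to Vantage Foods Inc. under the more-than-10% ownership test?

Yes

By parent–child attribution (R3), Hana Santos is treated as also owning Sofia Santos's interest in Ashford Mining NL, giving 31% + 69% = 100%.
Chain via Pinebrook Services GmbH → Clearview Realty LP → Cobalt Logistics SA (R2): 65% × 15% × 47% × 54% = 2.47455% of Vantage Foods Inc.
Chain via Ashford Mining NL → Bluewater Energy Co. → Northgate Group plc (R2): 100% × 75% × 44% × 32% = 10.56% of Vantage Foods Inc.
Aggregating (R1): 2.47455% + 10.56% = 13.03455%.
13.03455% exceeds the 10% threshold, so Hana is a related party to Vantage Foods Inc.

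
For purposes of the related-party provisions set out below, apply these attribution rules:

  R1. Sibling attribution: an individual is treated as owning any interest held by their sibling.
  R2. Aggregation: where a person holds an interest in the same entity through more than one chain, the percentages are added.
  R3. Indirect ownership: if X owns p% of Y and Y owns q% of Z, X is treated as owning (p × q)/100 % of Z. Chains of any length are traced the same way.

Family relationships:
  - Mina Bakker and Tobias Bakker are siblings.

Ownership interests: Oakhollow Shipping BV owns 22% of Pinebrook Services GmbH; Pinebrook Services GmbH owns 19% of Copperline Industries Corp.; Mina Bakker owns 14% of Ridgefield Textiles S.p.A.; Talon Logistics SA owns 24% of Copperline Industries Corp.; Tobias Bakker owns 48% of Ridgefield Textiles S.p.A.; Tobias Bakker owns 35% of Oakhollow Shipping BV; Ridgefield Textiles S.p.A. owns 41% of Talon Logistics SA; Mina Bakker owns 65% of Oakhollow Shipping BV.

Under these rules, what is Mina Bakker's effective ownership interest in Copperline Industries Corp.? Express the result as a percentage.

10.2808%

By sibling attribution (R1), Mina Bakker is treated as also owning Tobias Bakker's interest in Ridgefield Textiles S.p.A, giving 14% + 48% = 62%.
By sibling attribution (R1), Mina Bakker is treated as also owning Tobias Bakker's interest in Oakhollow Shipping BV, giving 65% + 35% = 100%.
Chain via Ridgefield Textiles S.p.A. → Talon Logistics SA (R3): 62% × 41% × 24% = 6.1008% of Copperline Industries Corp.
Chain via Oakhollow Shipping BV → Pinebrook Services GmbH (R3): 100% × 22% × 19% = 4.18% of Copperline Industries Corp.
Aggregating (R2): 6.1008% + 4.18% = 10.2808%.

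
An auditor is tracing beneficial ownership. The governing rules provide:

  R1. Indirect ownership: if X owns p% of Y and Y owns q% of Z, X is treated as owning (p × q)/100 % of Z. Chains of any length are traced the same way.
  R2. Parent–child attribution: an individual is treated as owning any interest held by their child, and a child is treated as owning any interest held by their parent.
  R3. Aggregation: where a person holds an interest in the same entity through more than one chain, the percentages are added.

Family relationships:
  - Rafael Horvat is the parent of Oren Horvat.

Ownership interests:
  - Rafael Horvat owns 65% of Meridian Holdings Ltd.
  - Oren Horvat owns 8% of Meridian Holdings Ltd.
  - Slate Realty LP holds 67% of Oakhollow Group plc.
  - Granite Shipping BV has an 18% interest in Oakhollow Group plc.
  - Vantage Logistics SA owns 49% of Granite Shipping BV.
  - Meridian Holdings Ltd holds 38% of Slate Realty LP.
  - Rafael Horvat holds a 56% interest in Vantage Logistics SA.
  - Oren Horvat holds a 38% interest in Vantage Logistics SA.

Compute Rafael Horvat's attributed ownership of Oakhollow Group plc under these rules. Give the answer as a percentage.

By parent–child attribution (R2), Rafael Horvat is treated as also owning Oren Horvat's interest in Vantage Logistics SA, giving 56% + 38% = 94%.
By parent–child attribution (R2), Rafael Horvat is treated as also owning Oren Horvat's interest in Meridian Holdings Ltd, giving 65% + 8% = 73%.
Chain via Vantage Logistics SA → Granite Shipping BV (R1): 94% × 49% × 18% = 8.2908% of Oakhollow Group plc.
Chain via Meridian Holdings Ltd → Slate Realty LP (R1): 73% × 38% × 67% = 18.5858% of Oakhollow Group plc.
Aggregating (R3): 8.2908% + 18.5858% = 26.8766%.

26.8766%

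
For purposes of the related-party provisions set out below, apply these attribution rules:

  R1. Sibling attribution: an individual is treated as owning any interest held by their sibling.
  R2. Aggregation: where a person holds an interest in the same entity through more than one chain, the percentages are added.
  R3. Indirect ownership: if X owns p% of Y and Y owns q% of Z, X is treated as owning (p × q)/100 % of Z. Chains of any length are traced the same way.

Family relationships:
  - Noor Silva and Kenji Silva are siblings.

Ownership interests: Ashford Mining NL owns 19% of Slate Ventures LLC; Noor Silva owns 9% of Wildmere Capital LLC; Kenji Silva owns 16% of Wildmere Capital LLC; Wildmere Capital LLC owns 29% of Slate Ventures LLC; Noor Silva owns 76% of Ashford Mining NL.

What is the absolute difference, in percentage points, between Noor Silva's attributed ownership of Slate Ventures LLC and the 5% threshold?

By sibling attribution (R1), Noor Silva is treated as also owning Kenji Silva's interest in Wildmere Capital LLC, giving 9% + 16% = 25%.
Chain via Ashford Mining NL (R3): 76% × 19% = 14.44% of Slate Ventures LLC.
Chain via Wildmere Capital LLC (R3): 25% × 29% = 7.25% of Slate Ventures LLC.
Aggregating (R2): 14.44% + 7.25% = 21.69%.
21.69% exceeds the 5% threshold by 16.69 percentage points.

16.69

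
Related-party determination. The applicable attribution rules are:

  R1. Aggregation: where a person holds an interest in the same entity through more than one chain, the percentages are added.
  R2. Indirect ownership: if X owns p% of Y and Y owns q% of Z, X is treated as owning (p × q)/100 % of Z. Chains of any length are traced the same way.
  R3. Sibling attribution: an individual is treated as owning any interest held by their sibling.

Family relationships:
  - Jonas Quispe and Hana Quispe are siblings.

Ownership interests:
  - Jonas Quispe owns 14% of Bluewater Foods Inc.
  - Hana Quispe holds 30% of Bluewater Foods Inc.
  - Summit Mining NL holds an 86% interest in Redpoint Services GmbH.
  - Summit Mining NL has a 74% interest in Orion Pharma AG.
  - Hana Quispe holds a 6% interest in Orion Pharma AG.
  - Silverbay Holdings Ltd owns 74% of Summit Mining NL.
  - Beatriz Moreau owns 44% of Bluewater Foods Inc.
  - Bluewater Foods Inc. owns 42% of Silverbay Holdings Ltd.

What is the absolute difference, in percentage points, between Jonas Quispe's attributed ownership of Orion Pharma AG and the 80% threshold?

63.880352

By sibling attribution (R3), Jonas Quispe is treated as also owning Hana Quispe's interest in Bluewater Foods Inc, giving 14% + 30% = 44%.
By sibling attribution (R3), Jonas Quispe is treated as owning Hana Quispe's 6% interest in Orion Pharma AG.
Chain via Bluewater Foods Inc. → Silverbay Holdings Ltd → Summit Mining NL (R2): 44% × 42% × 74% × 74% = 10.119648% of Orion Pharma AG.
Direct interest in Orion Pharma AG: 6%.
Aggregating (R1): 10.119648% + 6% = 16.119648%.
16.119648% falls short of the 80% threshold by 63.880352 percentage points.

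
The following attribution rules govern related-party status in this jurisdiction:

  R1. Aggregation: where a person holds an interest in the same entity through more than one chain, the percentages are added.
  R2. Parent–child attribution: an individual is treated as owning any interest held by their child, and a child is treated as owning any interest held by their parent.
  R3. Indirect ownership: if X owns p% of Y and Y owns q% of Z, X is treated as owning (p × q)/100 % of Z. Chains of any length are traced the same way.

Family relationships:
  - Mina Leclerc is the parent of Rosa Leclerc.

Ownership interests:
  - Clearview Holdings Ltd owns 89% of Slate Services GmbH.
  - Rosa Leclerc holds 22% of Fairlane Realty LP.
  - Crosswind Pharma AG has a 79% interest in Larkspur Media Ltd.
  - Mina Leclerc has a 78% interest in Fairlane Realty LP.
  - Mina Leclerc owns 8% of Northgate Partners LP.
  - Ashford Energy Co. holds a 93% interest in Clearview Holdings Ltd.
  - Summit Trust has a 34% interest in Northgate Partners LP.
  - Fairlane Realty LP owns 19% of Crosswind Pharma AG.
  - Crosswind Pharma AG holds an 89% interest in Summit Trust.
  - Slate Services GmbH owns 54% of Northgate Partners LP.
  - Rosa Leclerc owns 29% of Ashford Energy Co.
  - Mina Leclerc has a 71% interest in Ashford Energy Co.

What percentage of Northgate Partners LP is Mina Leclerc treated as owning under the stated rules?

58.4452%

By parent–child attribution (R2), Mina Leclerc is treated as also owning Rosa Leclerc's interest in Ashford Energy Co, giving 71% + 29% = 100%.
By parent–child attribution (R2), Mina Leclerc is treated as also owning Rosa Leclerc's interest in Fairlane Realty LP, giving 78% + 22% = 100%.
Chain via Ashford Energy Co. → Clearview Holdings Ltd → Slate Services GmbH (R3): 100% × 93% × 89% × 54% = 44.6958% of Northgate Partners LP.
Chain via Fairlane Realty LP → Crosswind Pharma AG → Summit Trust (R3): 100% × 19% × 89% × 34% = 5.7494% of Northgate Partners LP.
Direct interest in Northgate Partners LP: 8%.
Aggregating (R1): 44.6958% + 5.7494% + 8% = 58.4452%.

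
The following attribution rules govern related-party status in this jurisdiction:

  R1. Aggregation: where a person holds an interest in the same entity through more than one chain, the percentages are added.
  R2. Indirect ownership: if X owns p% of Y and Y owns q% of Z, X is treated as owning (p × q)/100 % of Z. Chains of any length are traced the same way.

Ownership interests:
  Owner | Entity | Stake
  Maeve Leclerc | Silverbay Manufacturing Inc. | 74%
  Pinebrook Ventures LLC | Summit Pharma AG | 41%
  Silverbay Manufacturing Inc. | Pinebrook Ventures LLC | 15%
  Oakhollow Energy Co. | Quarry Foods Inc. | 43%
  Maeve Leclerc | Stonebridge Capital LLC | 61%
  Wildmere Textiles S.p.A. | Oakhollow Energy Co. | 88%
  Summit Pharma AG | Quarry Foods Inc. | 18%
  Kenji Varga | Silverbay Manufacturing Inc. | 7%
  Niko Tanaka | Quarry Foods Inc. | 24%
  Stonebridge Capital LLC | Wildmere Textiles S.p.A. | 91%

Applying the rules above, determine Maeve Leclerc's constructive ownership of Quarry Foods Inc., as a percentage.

21.824164%

Chain via Silverbay Manufacturing Inc. → Pinebrook Ventures LLC → Summit Pharma AG (R2): 74% × 15% × 41% × 18% = 0.81918% of Quarry Foods Inc.
Chain via Stonebridge Capital LLC → Wildmere Textiles S.p.A. → Oakhollow Energy Co. (R2): 61% × 91% × 88% × 43% = 21.004984% of Quarry Foods Inc.
Aggregating (R1): 0.81918% + 21.004984% = 21.824164%.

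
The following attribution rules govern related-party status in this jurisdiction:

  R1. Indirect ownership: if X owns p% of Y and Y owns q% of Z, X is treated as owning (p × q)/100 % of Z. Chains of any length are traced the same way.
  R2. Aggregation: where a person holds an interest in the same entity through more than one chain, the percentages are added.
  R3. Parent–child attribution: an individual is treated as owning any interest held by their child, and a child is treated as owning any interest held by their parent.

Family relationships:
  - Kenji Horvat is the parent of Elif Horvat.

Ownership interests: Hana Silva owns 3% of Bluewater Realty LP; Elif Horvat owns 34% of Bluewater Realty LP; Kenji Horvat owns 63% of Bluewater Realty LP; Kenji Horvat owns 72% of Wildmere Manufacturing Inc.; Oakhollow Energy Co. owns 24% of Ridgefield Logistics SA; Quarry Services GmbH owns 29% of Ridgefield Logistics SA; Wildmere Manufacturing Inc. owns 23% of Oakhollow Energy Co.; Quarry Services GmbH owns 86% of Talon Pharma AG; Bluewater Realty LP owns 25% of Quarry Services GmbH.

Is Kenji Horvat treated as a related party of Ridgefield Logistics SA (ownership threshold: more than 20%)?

No

By parent–child attribution (R3), Kenji Horvat is treated as also owning Elif Horvat's interest in Bluewater Realty LP, giving 63% + 34% = 97%.
Chain via Bluewater Realty LP → Quarry Services GmbH (R1): 97% × 25% × 29% = 7.0325% of Ridgefield Logistics SA.
Chain via Wildmere Manufacturing Inc. → Oakhollow Energy Co. (R1): 72% × 23% × 24% = 3.9744% of Ridgefield Logistics SA.
Aggregating (R2): 7.0325% + 3.9744% = 11.0069%.
11.0069% does not exceed the 20% threshold, so Kenji is not a related party to Ridgefield Logistics SA.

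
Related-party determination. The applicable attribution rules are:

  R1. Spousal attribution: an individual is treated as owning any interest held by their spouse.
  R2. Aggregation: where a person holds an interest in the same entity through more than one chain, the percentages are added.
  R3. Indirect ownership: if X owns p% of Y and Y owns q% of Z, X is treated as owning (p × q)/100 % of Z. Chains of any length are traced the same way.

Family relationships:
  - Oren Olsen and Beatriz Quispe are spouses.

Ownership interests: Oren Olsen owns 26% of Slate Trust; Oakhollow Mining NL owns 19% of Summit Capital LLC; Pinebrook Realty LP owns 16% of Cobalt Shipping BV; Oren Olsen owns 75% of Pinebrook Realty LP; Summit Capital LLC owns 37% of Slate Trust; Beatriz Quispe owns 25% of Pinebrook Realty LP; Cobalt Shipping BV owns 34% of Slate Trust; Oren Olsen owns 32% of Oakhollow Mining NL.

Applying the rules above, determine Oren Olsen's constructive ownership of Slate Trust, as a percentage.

33.6896%

By spousal attribution (R1), Oren Olsen is treated as also owning Beatriz Quispe's interest in Pinebrook Realty LP, giving 75% + 25% = 100%.
Chain via Pinebrook Realty LP → Cobalt Shipping BV (R3): 100% × 16% × 34% = 5.44% of Slate Trust.
Chain via Oakhollow Mining NL → Summit Capital LLC (R3): 32% × 19% × 37% = 2.2496% of Slate Trust.
Direct interest in Slate Trust: 26%.
Aggregating (R2): 5.44% + 2.2496% + 26% = 33.6896%.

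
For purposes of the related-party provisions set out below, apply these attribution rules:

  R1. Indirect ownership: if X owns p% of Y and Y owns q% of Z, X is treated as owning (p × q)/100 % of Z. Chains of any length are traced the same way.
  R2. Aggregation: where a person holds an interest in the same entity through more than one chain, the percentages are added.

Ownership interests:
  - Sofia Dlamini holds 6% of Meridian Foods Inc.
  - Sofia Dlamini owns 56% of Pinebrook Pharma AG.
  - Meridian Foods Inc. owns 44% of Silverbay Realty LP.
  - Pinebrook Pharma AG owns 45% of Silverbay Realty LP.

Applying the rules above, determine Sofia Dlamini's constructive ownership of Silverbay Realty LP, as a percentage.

Chain via Pinebrook Pharma AG (R1): 56% × 45% = 25.2% of Silverbay Realty LP.
Chain via Meridian Foods Inc. (R1): 6% × 44% = 2.64% of Silverbay Realty LP.
Aggregating (R2): 25.2% + 2.64% = 27.84%.

27.84%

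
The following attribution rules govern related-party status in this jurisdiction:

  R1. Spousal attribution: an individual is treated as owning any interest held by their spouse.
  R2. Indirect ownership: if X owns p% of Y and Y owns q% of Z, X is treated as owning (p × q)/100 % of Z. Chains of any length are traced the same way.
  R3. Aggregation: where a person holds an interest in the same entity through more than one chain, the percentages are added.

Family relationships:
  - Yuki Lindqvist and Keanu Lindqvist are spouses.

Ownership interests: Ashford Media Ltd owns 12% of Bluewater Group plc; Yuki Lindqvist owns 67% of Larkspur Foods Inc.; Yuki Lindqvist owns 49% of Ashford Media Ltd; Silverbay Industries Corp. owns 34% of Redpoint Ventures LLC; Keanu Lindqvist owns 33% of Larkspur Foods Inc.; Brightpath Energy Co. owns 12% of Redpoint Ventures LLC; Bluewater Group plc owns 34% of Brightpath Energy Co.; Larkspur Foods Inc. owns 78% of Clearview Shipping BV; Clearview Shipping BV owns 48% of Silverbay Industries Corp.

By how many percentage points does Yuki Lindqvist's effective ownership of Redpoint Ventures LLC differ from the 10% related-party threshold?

By spousal attribution (R1), Yuki Lindqvist is treated as also owning Keanu Lindqvist's interest in Larkspur Foods Inc, giving 67% + 33% = 100%.
Chain via Larkspur Foods Inc. → Clearview Shipping BV → Silverbay Industries Corp. (R2): 100% × 78% × 48% × 34% = 12.7296% of Redpoint Ventures LLC.
Chain via Ashford Media Ltd → Bluewater Group plc → Brightpath Energy Co. (R2): 49% × 12% × 34% × 12% = 0.239904% of Redpoint Ventures LLC.
Aggregating (R3): 12.7296% + 0.239904% = 12.969504%.
12.969504% exceeds the 10% threshold by 2.969504 percentage points.

2.969504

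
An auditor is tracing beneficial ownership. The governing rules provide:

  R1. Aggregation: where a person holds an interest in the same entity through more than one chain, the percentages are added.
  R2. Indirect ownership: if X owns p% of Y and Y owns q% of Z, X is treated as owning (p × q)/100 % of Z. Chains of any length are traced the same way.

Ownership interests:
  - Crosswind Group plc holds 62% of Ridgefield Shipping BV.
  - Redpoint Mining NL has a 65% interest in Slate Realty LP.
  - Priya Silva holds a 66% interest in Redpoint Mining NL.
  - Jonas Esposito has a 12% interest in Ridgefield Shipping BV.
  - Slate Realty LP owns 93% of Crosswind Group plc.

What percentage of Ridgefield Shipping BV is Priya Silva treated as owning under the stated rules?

24.73614%

Chain via Redpoint Mining NL → Slate Realty LP → Crosswind Group plc (R2): 66% × 65% × 93% × 62% = 24.73614% of Ridgefield Shipping BV.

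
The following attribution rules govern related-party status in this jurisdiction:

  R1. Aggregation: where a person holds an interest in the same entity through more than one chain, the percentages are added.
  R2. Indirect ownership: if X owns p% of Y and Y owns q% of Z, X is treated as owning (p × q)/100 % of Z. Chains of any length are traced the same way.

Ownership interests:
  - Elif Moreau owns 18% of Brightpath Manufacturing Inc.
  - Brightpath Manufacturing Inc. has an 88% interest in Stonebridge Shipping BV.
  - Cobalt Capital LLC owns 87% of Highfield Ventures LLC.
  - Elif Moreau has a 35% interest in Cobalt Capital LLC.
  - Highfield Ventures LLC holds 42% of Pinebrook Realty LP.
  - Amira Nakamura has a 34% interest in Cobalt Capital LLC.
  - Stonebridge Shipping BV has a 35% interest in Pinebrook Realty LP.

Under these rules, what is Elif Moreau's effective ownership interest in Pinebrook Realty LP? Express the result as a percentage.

Chain via Cobalt Capital LLC → Highfield Ventures LLC (R2): 35% × 87% × 42% = 12.789% of Pinebrook Realty LP.
Chain via Brightpath Manufacturing Inc. → Stonebridge Shipping BV (R2): 18% × 88% × 35% = 5.544% of Pinebrook Realty LP.
Aggregating (R1): 12.789% + 5.544% = 18.333%.

18.333%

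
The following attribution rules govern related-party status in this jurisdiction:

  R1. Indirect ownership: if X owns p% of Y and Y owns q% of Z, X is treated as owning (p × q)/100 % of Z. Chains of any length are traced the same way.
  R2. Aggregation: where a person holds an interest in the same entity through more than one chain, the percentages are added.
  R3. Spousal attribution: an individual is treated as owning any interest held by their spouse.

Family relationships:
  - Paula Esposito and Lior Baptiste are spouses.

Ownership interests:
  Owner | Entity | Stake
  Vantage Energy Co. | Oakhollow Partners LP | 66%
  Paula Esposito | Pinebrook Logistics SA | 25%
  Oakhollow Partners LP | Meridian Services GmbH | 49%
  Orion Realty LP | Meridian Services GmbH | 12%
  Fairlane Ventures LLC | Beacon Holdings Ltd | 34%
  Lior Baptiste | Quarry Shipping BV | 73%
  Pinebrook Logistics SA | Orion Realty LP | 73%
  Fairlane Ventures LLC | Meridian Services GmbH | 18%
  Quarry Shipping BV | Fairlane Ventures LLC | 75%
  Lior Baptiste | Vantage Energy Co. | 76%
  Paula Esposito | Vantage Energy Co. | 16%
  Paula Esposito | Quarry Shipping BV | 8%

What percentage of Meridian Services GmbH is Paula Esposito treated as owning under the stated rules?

By spousal attribution (R3), Paula Esposito is treated as also owning Lior Baptiste's interest in Vantage Energy Co, giving 16% + 76% = 92%.
By spousal attribution (R3), Paula Esposito is treated as also owning Lior Baptiste's interest in Quarry Shipping BV, giving 8% + 73% = 81%.
Chain via Vantage Energy Co. → Oakhollow Partners LP (R1): 92% × 66% × 49% = 29.7528% of Meridian Services GmbH.
Chain via Quarry Shipping BV → Fairlane Ventures LLC (R1): 81% × 75% × 18% = 10.935% of Meridian Services GmbH.
Chain via Pinebrook Logistics SA → Orion Realty LP (R1): 25% × 73% × 12% = 2.19% of Meridian Services GmbH.
Aggregating (R2): 29.7528% + 10.935% + 2.19% = 42.8778%.

42.8778%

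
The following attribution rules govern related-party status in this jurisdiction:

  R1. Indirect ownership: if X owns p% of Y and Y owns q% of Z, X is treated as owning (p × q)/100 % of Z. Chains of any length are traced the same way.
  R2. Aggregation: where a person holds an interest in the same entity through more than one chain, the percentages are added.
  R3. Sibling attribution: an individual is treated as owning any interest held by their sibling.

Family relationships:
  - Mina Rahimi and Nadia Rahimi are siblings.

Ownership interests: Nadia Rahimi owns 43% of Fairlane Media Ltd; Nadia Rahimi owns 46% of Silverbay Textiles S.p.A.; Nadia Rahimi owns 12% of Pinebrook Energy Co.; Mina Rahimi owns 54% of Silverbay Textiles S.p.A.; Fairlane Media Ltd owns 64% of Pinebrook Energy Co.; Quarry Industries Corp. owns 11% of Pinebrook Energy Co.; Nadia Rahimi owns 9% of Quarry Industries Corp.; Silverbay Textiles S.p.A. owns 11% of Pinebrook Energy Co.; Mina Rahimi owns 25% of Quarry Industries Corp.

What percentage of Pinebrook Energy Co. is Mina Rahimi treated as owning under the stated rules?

By sibling attribution (R3), Mina Rahimi is treated as also owning Nadia Rahimi's interest in Quarry Industries Corp, giving 25% + 9% = 34%.
By sibling attribution (R3), Mina Rahimi is treated as also owning Nadia Rahimi's interest in Silverbay Textiles S.p.A, giving 54% + 46% = 100%.
By sibling attribution (R3), Mina Rahimi is treated as owning Nadia Rahimi's 43% interest in Fairlane Media Ltd.
By sibling attribution (R3), Mina Rahimi is treated as owning Nadia Rahimi's 12% interest in Pinebrook Energy Co.
Chain via Quarry Industries Corp. (R1): 34% × 11% = 3.74% of Pinebrook Energy Co.
Chain via Silverbay Textiles S.p.A. (R1): 100% × 11% = 11% of Pinebrook Energy Co.
Chain via Fairlane Media Ltd (R1): 43% × 64% = 27.52% of Pinebrook Energy Co.
Direct interest in Pinebrook Energy Co: 12%.
Aggregating (R2): 3.74% + 11% + 27.52% + 12% = 54.26%.

54.26%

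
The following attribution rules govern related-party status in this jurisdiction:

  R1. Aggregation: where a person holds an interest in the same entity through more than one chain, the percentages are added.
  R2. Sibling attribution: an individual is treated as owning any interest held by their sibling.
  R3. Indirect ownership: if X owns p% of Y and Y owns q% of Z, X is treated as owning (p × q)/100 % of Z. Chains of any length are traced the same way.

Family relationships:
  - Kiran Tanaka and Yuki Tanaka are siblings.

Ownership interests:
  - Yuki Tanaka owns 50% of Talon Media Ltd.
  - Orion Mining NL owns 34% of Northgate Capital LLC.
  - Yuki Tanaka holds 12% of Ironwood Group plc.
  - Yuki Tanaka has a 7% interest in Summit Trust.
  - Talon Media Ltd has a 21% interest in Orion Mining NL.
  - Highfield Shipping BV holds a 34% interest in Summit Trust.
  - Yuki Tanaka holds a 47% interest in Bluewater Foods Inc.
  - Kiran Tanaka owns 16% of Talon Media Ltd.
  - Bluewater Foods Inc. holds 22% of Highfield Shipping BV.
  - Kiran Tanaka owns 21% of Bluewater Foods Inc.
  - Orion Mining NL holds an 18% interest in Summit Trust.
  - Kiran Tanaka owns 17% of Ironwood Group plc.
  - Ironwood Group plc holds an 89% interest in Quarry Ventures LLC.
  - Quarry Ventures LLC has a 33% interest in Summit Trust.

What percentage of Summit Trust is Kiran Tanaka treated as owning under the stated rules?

23.0985%

By sibling attribution (R2), Kiran Tanaka is treated as also owning Yuki Tanaka's interest in Ironwood Group plc, giving 17% + 12% = 29%.
By sibling attribution (R2), Kiran Tanaka is treated as also owning Yuki Tanaka's interest in Talon Media Ltd, giving 16% + 50% = 66%.
By sibling attribution (R2), Kiran Tanaka is treated as also owning Yuki Tanaka's interest in Bluewater Foods Inc, giving 21% + 47% = 68%.
By sibling attribution (R2), Kiran Tanaka is treated as owning Yuki Tanaka's 7% interest in Summit Trust.
Chain via Ironwood Group plc → Quarry Ventures LLC (R3): 29% × 89% × 33% = 8.5173% of Summit Trust.
Chain via Talon Media Ltd → Orion Mining NL (R3): 66% × 21% × 18% = 2.4948% of Summit Trust.
Chain via Bluewater Foods Inc. → Highfield Shipping BV (R3): 68% × 22% × 34% = 5.0864% of Summit Trust.
Direct interest in Summit Trust: 7%.
Aggregating (R1): 8.5173% + 2.4948% + 5.0864% + 7% = 23.0985%.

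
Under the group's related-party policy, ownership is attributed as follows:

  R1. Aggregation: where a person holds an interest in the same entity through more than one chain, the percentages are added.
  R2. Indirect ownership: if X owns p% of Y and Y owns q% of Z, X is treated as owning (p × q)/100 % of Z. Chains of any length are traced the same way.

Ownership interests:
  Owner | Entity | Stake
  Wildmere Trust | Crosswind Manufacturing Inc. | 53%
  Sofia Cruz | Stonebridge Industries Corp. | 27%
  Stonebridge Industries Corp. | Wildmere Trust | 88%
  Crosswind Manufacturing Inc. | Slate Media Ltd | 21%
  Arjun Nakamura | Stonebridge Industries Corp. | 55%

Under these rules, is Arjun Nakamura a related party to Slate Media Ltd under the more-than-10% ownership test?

Chain via Stonebridge Industries Corp. → Wildmere Trust → Crosswind Manufacturing Inc. (R2): 55% × 88% × 53% × 21% = 5.38692% of Slate Media Ltd.
5.38692% does not exceed the 10% threshold, so Arjun is not a related party to Slate Media Ltd.

No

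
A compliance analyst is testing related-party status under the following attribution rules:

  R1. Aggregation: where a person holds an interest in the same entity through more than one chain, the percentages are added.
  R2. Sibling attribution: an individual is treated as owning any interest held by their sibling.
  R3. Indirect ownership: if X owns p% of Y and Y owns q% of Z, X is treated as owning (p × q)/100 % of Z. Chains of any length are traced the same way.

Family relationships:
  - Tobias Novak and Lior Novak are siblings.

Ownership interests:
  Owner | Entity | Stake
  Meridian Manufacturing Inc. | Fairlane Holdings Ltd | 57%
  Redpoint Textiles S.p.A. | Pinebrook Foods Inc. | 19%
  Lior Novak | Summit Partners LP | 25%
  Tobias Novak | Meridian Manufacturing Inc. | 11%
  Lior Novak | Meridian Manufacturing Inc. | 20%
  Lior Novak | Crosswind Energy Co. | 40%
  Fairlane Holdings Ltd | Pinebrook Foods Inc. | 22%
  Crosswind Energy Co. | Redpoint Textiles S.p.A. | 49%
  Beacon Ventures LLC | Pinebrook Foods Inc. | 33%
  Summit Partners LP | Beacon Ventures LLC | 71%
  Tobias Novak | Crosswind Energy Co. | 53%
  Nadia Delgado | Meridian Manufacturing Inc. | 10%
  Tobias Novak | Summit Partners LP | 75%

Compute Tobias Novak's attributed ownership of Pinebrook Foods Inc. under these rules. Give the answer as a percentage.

By sibling attribution (R2), Tobias Novak is treated as also owning Lior Novak's interest in Meridian Manufacturing Inc, giving 11% + 20% = 31%.
By sibling attribution (R2), Tobias Novak is treated as also owning Lior Novak's interest in Crosswind Energy Co, giving 53% + 40% = 93%.
By sibling attribution (R2), Tobias Novak is treated as also owning Lior Novak's interest in Summit Partners LP, giving 75% + 25% = 100%.
Chain via Meridian Manufacturing Inc. → Fairlane Holdings Ltd (R3): 31% × 57% × 22% = 3.8874% of Pinebrook Foods Inc.
Chain via Crosswind Energy Co. → Redpoint Textiles S.p.A. (R3): 93% × 49% × 19% = 8.6583% of Pinebrook Foods Inc.
Chain via Summit Partners LP → Beacon Ventures LLC (R3): 100% × 71% × 33% = 23.43% of Pinebrook Foods Inc.
Aggregating (R1): 3.8874% + 8.6583% + 23.43% = 35.9757%.

35.9757%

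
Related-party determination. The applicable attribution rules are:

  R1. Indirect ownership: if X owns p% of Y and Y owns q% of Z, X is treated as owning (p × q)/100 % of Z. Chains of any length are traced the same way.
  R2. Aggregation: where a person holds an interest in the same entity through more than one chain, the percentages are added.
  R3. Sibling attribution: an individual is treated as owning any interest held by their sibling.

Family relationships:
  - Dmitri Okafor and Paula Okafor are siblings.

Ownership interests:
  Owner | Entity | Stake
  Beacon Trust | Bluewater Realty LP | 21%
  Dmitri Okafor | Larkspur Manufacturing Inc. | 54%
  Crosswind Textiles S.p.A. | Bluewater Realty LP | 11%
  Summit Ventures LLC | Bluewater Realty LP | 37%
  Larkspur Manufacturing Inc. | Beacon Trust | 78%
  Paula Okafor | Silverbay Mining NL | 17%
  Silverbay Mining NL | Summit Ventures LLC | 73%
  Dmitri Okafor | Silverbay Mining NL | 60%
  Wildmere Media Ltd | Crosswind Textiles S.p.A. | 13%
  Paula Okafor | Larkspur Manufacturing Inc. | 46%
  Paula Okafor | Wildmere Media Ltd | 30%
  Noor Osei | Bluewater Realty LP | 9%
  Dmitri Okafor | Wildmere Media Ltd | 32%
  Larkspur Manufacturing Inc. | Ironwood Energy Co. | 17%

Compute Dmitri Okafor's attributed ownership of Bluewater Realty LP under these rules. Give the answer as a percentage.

By sibling attribution (R3), Dmitri Okafor is treated as also owning Paula Okafor's interest in Silverbay Mining NL, giving 60% + 17% = 77%.
By sibling attribution (R3), Dmitri Okafor is treated as also owning Paula Okafor's interest in Wildmere Media Ltd, giving 32% + 30% = 62%.
By sibling attribution (R3), Dmitri Okafor is treated as also owning Paula Okafor's interest in Larkspur Manufacturing Inc, giving 54% + 46% = 100%.
Chain via Silverbay Mining NL → Summit Ventures LLC (R1): 77% × 73% × 37% = 20.7977% of Bluewater Realty LP.
Chain via Wildmere Media Ltd → Crosswind Textiles S.p.A. (R1): 62% × 13% × 11% = 0.8866% of Bluewater Realty LP.
Chain via Larkspur Manufacturing Inc. → Beacon Trust (R1): 100% × 78% × 21% = 16.38% of Bluewater Realty LP.
Aggregating (R2): 20.7977% + 0.8866% + 16.38% = 38.0643%.

38.0643%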